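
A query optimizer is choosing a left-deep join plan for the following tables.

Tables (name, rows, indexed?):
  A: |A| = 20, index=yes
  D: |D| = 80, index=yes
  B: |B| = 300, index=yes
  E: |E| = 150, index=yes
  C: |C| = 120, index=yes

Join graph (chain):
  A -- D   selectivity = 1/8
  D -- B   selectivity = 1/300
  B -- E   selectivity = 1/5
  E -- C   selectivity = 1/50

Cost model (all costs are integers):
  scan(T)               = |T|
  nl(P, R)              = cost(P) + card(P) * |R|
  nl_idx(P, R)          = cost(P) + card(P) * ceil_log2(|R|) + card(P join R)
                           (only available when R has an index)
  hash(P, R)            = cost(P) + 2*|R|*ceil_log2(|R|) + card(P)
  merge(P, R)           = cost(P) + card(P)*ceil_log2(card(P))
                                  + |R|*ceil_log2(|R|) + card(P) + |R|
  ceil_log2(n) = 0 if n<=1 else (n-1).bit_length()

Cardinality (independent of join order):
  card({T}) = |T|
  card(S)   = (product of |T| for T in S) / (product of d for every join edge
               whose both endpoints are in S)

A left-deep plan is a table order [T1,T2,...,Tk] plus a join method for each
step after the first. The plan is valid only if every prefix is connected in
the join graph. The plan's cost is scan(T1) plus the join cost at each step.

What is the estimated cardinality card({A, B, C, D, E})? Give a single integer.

Tables in S: A(20), B(300), C(120), D(80), E(150)
Edges inside S: A-D(d=8), D-B(d=300), B-E(d=5), E-C(d=50)
numerator = 20 * 300 * 120 * 80 * 150 = 8640000000
denominator = 8 * 300 * 5 * 50 = 600000
card(S) = 8640000000 / 600000 = 14400

14400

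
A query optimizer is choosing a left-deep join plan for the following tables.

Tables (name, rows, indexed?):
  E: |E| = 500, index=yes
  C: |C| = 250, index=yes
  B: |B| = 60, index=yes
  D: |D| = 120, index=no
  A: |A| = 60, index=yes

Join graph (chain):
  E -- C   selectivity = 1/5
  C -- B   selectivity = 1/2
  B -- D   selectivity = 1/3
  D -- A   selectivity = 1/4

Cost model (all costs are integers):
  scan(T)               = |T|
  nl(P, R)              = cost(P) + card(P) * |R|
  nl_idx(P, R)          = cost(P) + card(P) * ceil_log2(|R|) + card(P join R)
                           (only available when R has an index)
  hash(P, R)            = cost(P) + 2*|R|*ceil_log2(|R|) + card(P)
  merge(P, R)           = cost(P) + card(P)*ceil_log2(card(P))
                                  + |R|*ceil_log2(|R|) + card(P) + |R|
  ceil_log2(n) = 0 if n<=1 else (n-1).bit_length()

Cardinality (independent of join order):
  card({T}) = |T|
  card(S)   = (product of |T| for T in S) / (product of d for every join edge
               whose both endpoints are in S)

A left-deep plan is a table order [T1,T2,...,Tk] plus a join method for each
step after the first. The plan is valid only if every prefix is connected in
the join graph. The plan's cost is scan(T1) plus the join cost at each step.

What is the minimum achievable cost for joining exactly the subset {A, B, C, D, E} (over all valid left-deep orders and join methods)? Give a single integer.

4552480

Selinger DP over subsets of {A,B,C,D,E}:
  {E}: scan cost=500, card=500
  {C}: scan cost=250, card=250
  {B}: scan cost=60, card=60
  {D}: scan cost=120, card=120
  {A}: scan cost=60, card=60
  {CE}: card=25000; try (C,hash)→5000, (E,merge)→7500, (C,merge)→7750, (E,hash)→9500, (E,nl_idx)→27500, (C,nl_idx)→29500 …(+2); best=5000 via (C,hash)
  {BC}: card=7500; try (B,hash)→1220, (C,merge)→2730, (B,merge)→2920, (C,hash)→4120, (C,nl_idx)→8040, (B,nl_idx)→9250 …(+2); best=1220 via (B,hash)
  {BD}: card=2400; try (B,hash)→960, (D,merge)→1440, (B,merge)→1500, (D,hash)→1800, (B,nl_idx)→3240, (D,nl)→7260 …(+1); best=960 via (B,hash)
  {AD}: card=1800; try (A,hash)→960, (D,merge)→1440, (A,merge)→1500, (D,hash)→1800, (A,nl_idx)→2640, (D,nl)→7260 …(+1); best=960 via (A,hash)
  {BCE}: card=750000; try (E,hash)→17720, (B,hash)→30720, (E,merge)→111220, (B,merge)→405420, (E,nl_idx)→818720, (B,nl_idx)→905000 …(+2); best=17720 via (E,hash)
  {BCD}: card=300000; try (C,hash)→7360, (D,hash)→10400, (C,merge)→34410, (D,merge)→107180, (C,nl_idx)→320160, (C,nl)→600960 …(+1); best=7360 via (C,hash)
  {ABD}: card=36000; try (B,hash)→3480, (A,hash)→4080, (B,merge)→22980, (A,merge)→32580, (B,nl_idx)→47760, (A,nl_idx)→51360 …(+2); best=3480 via (B,hash)
  {BCDE}: card=30000000; try (E,hash)→316360, (D,hash)→769400, (E,merge)→6012360, (D,merge)→15768680, (E,nl_idx)→32707360, (D,nl)→90017720 …(+1); best=316360 via (E,hash)
  {ABCD}: card=4500000; try (C,hash)→43480, (A,hash)→308080, (C,merge)→617730, (C,nl_idx)→4791480, (A,merge)→6007780, (A,nl_idx)→6307360 …(+2); best=43480 via (C,hash)
  {ABCDE}: card=450000000; try (E,hash)→4552480, (A,hash)→30317080, (E,merge)→108048480, (E,nl_idx)→490543480, (A,nl_idx)→630316360, (A,merge)→780316780 …(+2); best=4552480 via (E,hash)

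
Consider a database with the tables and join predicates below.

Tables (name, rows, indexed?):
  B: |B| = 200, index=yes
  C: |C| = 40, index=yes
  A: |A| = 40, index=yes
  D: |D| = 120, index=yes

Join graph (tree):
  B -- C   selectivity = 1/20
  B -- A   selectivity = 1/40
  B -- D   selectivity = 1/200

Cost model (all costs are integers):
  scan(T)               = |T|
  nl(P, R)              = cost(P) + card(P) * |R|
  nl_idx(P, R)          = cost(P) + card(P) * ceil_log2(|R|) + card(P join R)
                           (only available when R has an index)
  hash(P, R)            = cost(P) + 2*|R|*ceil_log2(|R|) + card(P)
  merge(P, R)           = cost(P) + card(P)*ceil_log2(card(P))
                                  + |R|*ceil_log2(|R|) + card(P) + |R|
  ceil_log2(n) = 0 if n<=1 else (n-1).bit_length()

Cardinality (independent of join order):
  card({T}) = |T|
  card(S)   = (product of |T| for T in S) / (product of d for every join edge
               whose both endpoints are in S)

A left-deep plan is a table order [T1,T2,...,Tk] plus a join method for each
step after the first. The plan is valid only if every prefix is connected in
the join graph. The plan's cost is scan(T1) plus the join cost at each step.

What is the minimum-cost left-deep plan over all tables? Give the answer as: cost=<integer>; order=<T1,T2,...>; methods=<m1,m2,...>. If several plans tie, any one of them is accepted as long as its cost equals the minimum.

cost=2400; order=D,B,A,C; methods=nl_idx,hash,hash

Selinger DP (subsets sized 1..n):
  {B}: scan cost=200, card=200
  {C}: scan cost=40, card=40
  {A}: scan cost=40, card=40
  {D}: scan cost=120, card=120
  {BC}: card=400; try (B,nl_idx)→760, (C,hash)→880, (C,nl_idx)→1800, (B,merge)→2120, (C,merge)→2280, (B,hash)→3280 …(+2); best=760 via (B,nl_idx)
  {AB}: card=200; try (B,nl_idx)→560, (A,hash)→880, (A,nl_idx)→1600, (B,merge)→2120, (A,merge)→2280, (B,hash)→3280 …(+2); best=560 via (B,nl_idx)
  {BD}: card=120; try (B,nl_idx)→1200, (D,nl_idx)→1720, (D,hash)→2080, (B,merge)→2880, (D,merge)→2960, (B,hash)→3440 …(+2); best=1200 via (B,nl_idx)
  {ABC}: card=400; try (C,hash)→1240, (A,hash)→1640, (C,nl_idx)→2160, (C,merge)→2640, (A,nl_idx)→3560, (A,merge)→5040 …(+2); best=1240 via (C,hash)
  {BCD}: card=240; try (C,hash)→1800, (C,nl_idx)→2160, (C,merge)→2440, (D,hash)→2840, (D,nl_idx)→3800, (D,merge)→5720 …(+2); best=1800 via (C,hash)
  {ABD}: card=120; try (A,hash)→1800, (A,nl_idx)→2040, (D,nl_idx)→2080, (D,hash)→2440, (A,merge)→2440, (D,merge)→3320 …(+2); best=1800 via (A,hash)
  {ABCD}: card=240; try (C,hash)→2400, (A,hash)→2520, (C,nl_idx)→2760, (C,merge)→3040, (D,hash)→3320, (A,nl_idx)→3480 …(+6); best=2400 via (C,hash)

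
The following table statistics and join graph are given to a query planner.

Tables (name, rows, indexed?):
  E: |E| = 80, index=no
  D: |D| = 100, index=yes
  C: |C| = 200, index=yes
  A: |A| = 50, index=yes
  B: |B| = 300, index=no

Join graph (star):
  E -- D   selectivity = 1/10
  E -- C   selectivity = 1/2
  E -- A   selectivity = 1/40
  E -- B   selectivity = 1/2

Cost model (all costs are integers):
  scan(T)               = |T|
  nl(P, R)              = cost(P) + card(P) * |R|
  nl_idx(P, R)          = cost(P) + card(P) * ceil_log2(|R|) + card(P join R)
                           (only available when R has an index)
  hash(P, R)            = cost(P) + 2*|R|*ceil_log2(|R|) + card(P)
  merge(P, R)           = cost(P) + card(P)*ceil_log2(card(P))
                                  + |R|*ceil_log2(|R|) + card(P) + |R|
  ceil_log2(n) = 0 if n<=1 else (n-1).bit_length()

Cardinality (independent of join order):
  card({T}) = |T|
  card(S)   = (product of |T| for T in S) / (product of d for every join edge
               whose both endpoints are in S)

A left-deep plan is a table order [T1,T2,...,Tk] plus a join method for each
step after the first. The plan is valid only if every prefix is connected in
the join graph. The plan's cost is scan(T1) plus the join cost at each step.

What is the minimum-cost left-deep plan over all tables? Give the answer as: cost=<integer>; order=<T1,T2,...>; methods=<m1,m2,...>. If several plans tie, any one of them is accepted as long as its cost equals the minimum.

Selinger DP (subsets sized 1..n):
  {E}: scan cost=80, card=80
  {D}: scan cost=100, card=100
  {C}: scan cost=200, card=200
  {A}: scan cost=50, card=50
  {B}: scan cost=300, card=300
  {DE}: card=800; try (E,hash)→1320, (D,nl_idx)→1440, (D,merge)→1520, (E,merge)→1540, (D,hash)→1560, (D,nl)→8080 …(+1); best=1320 via (E,hash)
  {CE}: card=8000; try (E,hash)→1520, (C,merge)→2520, (E,merge)→2640, (C,hash)→3360, (C,nl_idx)→8720, (C,nl)→16080 …(+1); best=1520 via (E,hash)
  {AE}: card=100; try (A,nl_idx)→660, (A,hash)→760, (E,merge)→1040, (A,merge)→1070, (E,hash)→1220, (E,nl)→4050 …(+1); best=660 via (A,nl_idx)
  {BE}: card=12000; try (E,hash)→1720, (B,merge)→3720, (E,merge)→3940, (B,hash)→5560, (B,nl)→24080, (E,nl)→24300; best=1720 via (E,hash)
  {CDE}: card=80000; try (C,hash)→5320, (D,hash)→10920, (C,merge)→11920, (C,nl_idx)→87720, (D,merge)→114320, (D,nl_idx)→137520 …(+2); best=5320 via (C,hash)
  {ADE}: card=1000; try (D,hash)→2160, (D,merge)→2260, (D,nl_idx)→2360, (A,hash)→2720, (A,nl_idx)→7120, (A,merge)→10470 …(+2); best=2160 via (D,hash)
  {BDE}: card=120000; try (B,hash)→7520, (B,merge)→13120, (D,hash)→15120, (D,merge)→182520, (D,nl_idx)→205720, (B,nl)→241320 …(+1); best=7520 via (B,hash)
  {ACE}: card=10000; try (C,merge)→3260, (C,hash)→3960, (A,hash)→10120, (C,nl_idx)→11460, (C,nl)→20660, (A,nl_idx)→59520 …(+2); best=3260 via (C,merge)
  {BCE}: card=1200000; try (B,hash)→14920, (C,hash)→16920, (B,merge)→116520, (C,merge)→183520, (C,nl_idx)→1297720, (B,nl)→2401520 …(+1); best=14920 via (B,hash)
  {ABE}: card=15000; try (B,merge)→4460, (B,hash)→6160, (A,hash)→14320, (B,nl)→30660, (A,nl_idx)→88720, (A,merge)→182070 …(+1); best=4460 via (B,merge)
  {ACDE}: card=100000; try (C,hash)→6360, (D,hash)→14660, (C,merge)→14960, (A,hash)→85920, (C,nl_idx)→110160, (D,merge)→154060 …(+6); best=6360 via (C,hash)
  {BCDE}: card=12000000; try (B,hash)→90720, (C,hash)→130720, (D,hash)→1216320, (B,merge)→1448320, (C,merge)→2169320, (C,nl_idx)→12967520 …(+5); best=90720 via (B,hash)
  {ABDE}: card=150000; try (B,hash)→8560, (B,merge)→16160, (D,hash)→20860, (A,hash)→128120, (D,merge)→230260, (D,nl_idx)→259460 …(+5); best=8560 via (B,hash)
  {ABCE}: card=1500000; try (B,hash)→18660, (C,hash)→22660, (B,merge)→156260, (C,merge)→231260, (A,hash)→1215520, (C,nl_idx)→1624460 …(+5); best=18660 via (B,hash)
  {ABCDE}: card=15000000; try (B,hash)→111760, (C,hash)→161760, (D,hash)→1520060, (B,merge)→1809360, (C,merge)→2860360, (A,hash)→12091320 …(+9); best=111760 via (B,hash)

cost=111760; order=E,A,D,C,B; methods=nl_idx,hash,hash,hash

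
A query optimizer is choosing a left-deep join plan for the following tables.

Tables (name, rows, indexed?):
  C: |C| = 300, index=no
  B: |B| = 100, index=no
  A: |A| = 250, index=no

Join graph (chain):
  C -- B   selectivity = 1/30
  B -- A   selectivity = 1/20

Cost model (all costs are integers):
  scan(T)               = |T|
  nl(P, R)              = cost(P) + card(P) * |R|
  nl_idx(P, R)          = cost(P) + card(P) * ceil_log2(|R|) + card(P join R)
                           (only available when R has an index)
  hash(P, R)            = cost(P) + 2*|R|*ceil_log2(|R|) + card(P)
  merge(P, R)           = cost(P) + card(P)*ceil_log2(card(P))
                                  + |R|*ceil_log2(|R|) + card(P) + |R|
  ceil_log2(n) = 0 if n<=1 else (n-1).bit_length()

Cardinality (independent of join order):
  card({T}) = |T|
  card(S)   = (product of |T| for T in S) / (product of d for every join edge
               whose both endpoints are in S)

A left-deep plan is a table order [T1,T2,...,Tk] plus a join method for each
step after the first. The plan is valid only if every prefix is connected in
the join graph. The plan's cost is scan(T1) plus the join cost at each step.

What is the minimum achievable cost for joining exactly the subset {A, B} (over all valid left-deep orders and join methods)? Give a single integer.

1900

Selinger DP over subsets of {A,B}:
  {B}: scan cost=100, card=100
  {A}: scan cost=250, card=250
  {AB}: card=1250; try (B,hash)→1900, (A,merge)→3150, (B,merge)→3300, (A,hash)→4200, (A,nl)→25100, (B,nl)→25250; best=1900 via (B,hash)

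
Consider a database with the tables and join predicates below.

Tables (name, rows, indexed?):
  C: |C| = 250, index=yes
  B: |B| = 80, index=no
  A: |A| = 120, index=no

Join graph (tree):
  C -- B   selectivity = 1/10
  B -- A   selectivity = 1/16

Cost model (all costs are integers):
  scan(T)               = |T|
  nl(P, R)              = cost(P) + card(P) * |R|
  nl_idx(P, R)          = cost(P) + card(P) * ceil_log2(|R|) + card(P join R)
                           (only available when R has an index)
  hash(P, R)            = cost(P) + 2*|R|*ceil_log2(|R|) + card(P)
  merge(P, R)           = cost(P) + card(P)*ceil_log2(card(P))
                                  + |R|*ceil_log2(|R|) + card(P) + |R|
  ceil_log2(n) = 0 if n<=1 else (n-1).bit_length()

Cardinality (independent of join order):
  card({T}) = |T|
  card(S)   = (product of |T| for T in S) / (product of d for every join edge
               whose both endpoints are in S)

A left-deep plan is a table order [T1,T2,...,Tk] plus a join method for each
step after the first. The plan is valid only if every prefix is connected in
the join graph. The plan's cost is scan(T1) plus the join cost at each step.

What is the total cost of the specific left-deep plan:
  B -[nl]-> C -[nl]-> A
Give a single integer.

step 1: scan B: cost=80, card=80
step 2: join C via nl
    card(P join C) = 80*250/(10) = 2000
    cost = 80 + 80*250 = 20080
step 3: join A via nl
    card(P join A) = 2000*120/(16) = 15000
    cost = 20080 + 2000*120 = 260080

260080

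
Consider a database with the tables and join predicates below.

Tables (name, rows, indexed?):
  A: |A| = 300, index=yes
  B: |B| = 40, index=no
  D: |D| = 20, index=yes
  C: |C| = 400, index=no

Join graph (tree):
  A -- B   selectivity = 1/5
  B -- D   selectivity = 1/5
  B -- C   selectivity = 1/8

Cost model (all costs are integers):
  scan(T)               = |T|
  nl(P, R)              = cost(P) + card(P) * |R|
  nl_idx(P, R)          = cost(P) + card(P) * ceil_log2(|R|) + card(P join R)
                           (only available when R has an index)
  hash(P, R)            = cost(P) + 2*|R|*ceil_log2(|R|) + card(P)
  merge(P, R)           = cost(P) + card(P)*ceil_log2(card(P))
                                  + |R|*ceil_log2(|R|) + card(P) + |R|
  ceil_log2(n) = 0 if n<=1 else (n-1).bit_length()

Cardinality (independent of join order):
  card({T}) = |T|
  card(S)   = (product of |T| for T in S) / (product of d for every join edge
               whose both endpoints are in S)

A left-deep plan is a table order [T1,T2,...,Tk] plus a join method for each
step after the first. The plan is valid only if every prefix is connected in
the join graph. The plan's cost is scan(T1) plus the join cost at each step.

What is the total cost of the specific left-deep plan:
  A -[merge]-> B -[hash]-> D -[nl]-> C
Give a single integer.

step 1: scan A: cost=300, card=300
step 2: join B via merge
    card(P join B) = 300*40/(5) = 2400
    cost = 300 + 300*9 + 40*6 + 300 + 40 = 3580
step 3: join D via hash
    card(P join D) = 2400*20/(5) = 9600
    cost = 3580 + 2*20*5 + 2400 = 6180
step 4: join C via nl
    card(P join C) = 9600*400/(8) = 480000
    cost = 6180 + 9600*400 = 3846180

3846180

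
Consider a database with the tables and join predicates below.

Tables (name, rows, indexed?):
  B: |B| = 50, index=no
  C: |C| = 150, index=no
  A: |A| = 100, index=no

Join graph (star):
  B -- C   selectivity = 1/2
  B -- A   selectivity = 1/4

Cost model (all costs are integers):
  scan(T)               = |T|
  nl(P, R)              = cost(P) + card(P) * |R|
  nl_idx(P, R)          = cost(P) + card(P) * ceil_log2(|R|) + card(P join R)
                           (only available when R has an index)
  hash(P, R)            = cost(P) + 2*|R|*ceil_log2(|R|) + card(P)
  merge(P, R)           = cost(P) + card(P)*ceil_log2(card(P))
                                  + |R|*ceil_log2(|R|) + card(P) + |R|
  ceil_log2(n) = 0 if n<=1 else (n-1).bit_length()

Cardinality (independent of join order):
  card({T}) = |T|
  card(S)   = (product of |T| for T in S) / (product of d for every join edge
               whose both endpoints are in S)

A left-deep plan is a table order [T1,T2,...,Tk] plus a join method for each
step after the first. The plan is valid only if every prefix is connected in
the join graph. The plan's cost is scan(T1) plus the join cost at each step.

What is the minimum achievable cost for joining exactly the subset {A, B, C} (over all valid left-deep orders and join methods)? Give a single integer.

4450

Selinger DP over subsets of {A,B,C}:
  {B}: scan cost=50, card=50
  {C}: scan cost=150, card=150
  {A}: scan cost=100, card=100
  {BC}: card=3750; try (B,hash)→900, (C,merge)→1750, (B,merge)→1850, (C,hash)→2500, (C,nl)→7550, (B,nl)→7650; best=900 via (B,hash)
  {AB}: card=1250; try (B,hash)→800, (A,merge)→1200, (B,merge)→1250, (A,hash)→1500, (A,nl)→5050, (B,nl)→5100; best=800 via (B,hash)
  {ABC}: card=93750; try (C,hash)→4450, (A,hash)→6050, (C,merge)→17150, (A,merge)→50450, (C,nl)→188300, (A,nl)→375900; best=4450 via (C,hash)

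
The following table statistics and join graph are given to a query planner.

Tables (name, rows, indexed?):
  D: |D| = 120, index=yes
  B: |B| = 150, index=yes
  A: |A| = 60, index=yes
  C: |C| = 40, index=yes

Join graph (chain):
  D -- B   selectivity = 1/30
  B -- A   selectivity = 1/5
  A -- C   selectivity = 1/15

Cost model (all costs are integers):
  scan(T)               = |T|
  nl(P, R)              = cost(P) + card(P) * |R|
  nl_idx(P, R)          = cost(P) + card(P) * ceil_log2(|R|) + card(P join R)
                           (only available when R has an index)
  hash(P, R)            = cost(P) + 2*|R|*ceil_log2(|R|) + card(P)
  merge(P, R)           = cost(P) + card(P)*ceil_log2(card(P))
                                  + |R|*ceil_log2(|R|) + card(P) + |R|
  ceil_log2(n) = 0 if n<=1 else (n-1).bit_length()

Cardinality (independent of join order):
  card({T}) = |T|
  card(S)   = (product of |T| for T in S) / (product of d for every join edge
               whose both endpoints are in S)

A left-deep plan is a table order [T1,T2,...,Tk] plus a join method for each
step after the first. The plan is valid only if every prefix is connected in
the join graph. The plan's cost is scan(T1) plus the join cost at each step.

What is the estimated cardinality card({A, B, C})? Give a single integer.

Tables in S: A(60), B(150), C(40)
Edges inside S: B-A(d=5), A-C(d=15)
numerator = 60 * 150 * 40 = 360000
denominator = 5 * 15 = 75
card(S) = 360000 / 75 = 4800

4800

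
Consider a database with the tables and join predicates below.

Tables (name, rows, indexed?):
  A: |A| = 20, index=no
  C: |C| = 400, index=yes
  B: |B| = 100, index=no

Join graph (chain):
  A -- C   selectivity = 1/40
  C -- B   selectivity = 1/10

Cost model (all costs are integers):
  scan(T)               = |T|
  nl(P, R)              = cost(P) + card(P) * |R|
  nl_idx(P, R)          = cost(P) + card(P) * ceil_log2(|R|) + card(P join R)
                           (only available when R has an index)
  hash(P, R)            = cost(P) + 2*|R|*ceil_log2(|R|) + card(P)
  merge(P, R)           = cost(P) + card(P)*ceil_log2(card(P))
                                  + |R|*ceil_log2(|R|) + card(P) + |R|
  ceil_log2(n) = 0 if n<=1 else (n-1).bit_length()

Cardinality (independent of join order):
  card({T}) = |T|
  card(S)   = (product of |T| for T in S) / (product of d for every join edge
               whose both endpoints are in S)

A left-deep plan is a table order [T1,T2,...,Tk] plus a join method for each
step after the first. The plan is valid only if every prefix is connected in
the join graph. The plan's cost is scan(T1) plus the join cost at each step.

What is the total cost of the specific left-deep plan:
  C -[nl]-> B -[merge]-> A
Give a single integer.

92520

step 1: scan C: cost=400, card=400
step 2: join B via nl
    card(P join B) = 400*100/(10) = 4000
    cost = 400 + 400*100 = 40400
step 3: join A via merge
    card(P join A) = 4000*20/(40) = 2000
    cost = 40400 + 4000*12 + 20*5 + 4000 + 20 = 92520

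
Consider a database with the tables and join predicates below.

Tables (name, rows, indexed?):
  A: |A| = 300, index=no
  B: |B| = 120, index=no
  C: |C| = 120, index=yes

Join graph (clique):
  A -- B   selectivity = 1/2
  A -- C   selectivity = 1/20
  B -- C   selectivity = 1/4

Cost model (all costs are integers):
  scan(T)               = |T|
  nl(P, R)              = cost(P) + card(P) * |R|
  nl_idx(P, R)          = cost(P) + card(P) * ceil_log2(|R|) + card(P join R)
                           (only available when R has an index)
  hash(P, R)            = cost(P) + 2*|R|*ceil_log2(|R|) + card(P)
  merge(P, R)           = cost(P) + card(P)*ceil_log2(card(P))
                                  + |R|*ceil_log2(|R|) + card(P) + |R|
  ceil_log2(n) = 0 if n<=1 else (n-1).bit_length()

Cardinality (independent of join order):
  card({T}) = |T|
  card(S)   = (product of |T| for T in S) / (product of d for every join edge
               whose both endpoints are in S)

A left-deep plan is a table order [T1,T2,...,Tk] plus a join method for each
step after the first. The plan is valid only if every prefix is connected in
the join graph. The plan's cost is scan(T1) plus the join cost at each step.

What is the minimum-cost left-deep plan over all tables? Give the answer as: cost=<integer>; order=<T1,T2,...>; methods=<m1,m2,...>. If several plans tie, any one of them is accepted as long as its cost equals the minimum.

Selinger DP (subsets sized 1..n):
  {A}: scan cost=300, card=300
  {B}: scan cost=120, card=120
  {C}: scan cost=120, card=120
  {AB}: card=18000; try (B,hash)→2280, (A,merge)→4080, (B,merge)→4260, (A,hash)→5640, (A,nl)→36120, (B,nl)→36300; best=2280 via (B,hash)
  {AC}: card=1800; try (C,hash)→2280, (A,merge)→4080, (C,nl_idx)→4200, (C,merge)→4260, (A,hash)→5640, (A,nl)→36120 …(+1); best=2280 via (C,hash)
  {BC}: card=3600; try (C,hash)→1920, (B,hash)→1920, (C,merge)→2040, (B,merge)→2040, (C,nl_idx)→4560, (C,nl)→14520 …(+1); best=1920 via (C,hash)
  {ABC}: card=27000; try (B,hash)→5760, (A,hash)→10920, (C,hash)→21960, (B,merge)→24840, (A,merge)→51720, (C,nl_idx)→155280 …(+4); best=5760 via (B,hash)

cost=5760; order=A,C,B; methods=hash,hash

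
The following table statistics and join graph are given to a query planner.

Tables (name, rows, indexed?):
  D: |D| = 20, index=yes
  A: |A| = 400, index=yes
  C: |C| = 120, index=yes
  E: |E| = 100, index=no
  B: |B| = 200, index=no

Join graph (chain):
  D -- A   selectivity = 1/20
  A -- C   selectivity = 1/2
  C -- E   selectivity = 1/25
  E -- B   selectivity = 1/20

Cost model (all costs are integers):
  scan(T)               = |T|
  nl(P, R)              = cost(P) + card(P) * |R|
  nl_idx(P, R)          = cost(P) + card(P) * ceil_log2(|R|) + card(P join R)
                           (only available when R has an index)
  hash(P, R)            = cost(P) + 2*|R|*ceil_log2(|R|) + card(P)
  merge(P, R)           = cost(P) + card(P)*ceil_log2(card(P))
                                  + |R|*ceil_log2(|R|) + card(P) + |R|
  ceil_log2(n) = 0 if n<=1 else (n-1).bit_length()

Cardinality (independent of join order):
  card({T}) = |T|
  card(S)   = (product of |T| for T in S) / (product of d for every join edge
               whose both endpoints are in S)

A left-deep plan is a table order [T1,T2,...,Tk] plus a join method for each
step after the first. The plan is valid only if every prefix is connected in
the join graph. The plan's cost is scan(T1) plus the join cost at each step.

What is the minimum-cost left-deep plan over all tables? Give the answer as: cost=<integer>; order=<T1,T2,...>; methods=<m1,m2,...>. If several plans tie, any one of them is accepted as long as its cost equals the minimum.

Selinger DP (subsets sized 1..n):
  {D}: scan cost=20, card=20
  {A}: scan cost=400, card=400
  {C}: scan cost=120, card=120
  {E}: scan cost=100, card=100
  {B}: scan cost=200, card=200
  {AD}: card=400; try (A,nl_idx)→600, (D,hash)→1000, (D,nl_idx)→2800, (A,merge)→4140, (D,merge)→4520, (A,hash)→7240 …(+2); best=600 via (A,nl_idx)
  {AC}: card=24000; try (C,hash)→2480, (A,merge)→5080, (C,merge)→5360, (A,hash)→7440, (A,nl_idx)→25200, (C,nl_idx)→27200 …(+2); best=2480 via (C,hash)
  {CE}: card=480; try (C,nl_idx)→1280, (E,hash)→1640, (C,merge)→1860, (E,merge)→1880, (C,hash)→1880, (C,nl)→12100 …(+1); best=1280 via (C,nl_idx)
  {BE}: card=1000; try (E,hash)→1800, (B,merge)→2700, (E,merge)→2800, (B,hash)→3400, (B,nl)→20100, (E,nl)→20200; best=1800 via (E,hash)
  {ACD}: card=24000; try (C,hash)→2680, (C,merge)→5560, (D,hash)→26680, (C,nl_idx)→27400, (C,nl)→48600, (D,nl_idx)→146480 …(+2); best=2680 via (C,hash)
  {ACE}: card=96000; try (A,hash)→8960, (A,merge)→10080, (E,hash)→27880, (A,nl_idx)→101600, (A,nl)→193280, (E,merge)→387280 …(+1); best=8960 via (A,hash)
  {BCE}: card=4800; try (C,hash)→4480, (B,hash)→4960, (B,merge)→7880, (C,nl_idx)→13600, (C,merge)→13760, (B,nl)→97280 …(+1); best=4480 via (C,hash)
  {ACDE}: card=96000; try (E,hash)→28080, (D,hash)→105160, (E,merge)→387480, (D,nl_idx)→584960, (D,merge)→1737080, (D,nl)→1928960 …(+1); best=28080 via (E,hash)
  {ABCE}: card=960000; try (A,hash)→16480, (A,merge)→75680, (B,hash)→108160, (A,nl_idx)→1007680, (B,merge)→1738760, (A,nl)→1924480 …(+1); best=16480 via (A,hash)
  {ABCDE}: card=960000; try (B,hash)→127280, (D,hash)→976680, (B,merge)→1757880, (D,nl_idx)→5776480, (D,nl)→19216480, (B,nl)→19228080 …(+1); best=127280 via (B,hash)

cost=127280; order=D,A,C,E,B; methods=nl_idx,hash,hash,hash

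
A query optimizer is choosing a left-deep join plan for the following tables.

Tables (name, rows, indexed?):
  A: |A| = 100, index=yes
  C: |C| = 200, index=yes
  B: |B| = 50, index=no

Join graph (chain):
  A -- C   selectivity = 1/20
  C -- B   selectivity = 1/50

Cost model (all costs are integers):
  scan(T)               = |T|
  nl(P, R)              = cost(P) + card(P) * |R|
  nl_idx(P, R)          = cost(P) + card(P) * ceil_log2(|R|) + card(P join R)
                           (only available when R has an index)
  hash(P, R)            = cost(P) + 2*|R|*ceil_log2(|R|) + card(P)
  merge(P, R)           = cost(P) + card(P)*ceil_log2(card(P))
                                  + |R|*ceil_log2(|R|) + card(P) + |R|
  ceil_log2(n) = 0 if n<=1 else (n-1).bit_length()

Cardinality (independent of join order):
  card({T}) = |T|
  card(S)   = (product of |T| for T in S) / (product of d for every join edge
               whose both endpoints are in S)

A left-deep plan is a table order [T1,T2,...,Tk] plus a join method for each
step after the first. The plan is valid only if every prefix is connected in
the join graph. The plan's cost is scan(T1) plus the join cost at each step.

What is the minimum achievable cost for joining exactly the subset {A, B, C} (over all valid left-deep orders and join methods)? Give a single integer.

Selinger DP over subsets of {A,B,C}:
  {A}: scan cost=100, card=100
  {C}: scan cost=200, card=200
  {B}: scan cost=50, card=50
  {AC}: card=1000; try (A,hash)→1800, (C,nl_idx)→1900, (A,nl_idx)→2600, (C,merge)→2700, (A,merge)→2800, (C,hash)→3400 …(+2); best=1800 via (A,hash)
  {BC}: card=200; try (C,nl_idx)→650, (B,hash)→1000, (C,merge)→2200, (B,merge)→2350, (C,hash)→3300, (C,nl)→10050 …(+1); best=650 via (C,nl_idx)
  {ABC}: card=1000; try (A,hash)→2250, (A,nl_idx)→3050, (A,merge)→3250, (B,hash)→3400, (B,merge)→13150, (A,nl)→20650 …(+1); best=2250 via (A,hash)

2250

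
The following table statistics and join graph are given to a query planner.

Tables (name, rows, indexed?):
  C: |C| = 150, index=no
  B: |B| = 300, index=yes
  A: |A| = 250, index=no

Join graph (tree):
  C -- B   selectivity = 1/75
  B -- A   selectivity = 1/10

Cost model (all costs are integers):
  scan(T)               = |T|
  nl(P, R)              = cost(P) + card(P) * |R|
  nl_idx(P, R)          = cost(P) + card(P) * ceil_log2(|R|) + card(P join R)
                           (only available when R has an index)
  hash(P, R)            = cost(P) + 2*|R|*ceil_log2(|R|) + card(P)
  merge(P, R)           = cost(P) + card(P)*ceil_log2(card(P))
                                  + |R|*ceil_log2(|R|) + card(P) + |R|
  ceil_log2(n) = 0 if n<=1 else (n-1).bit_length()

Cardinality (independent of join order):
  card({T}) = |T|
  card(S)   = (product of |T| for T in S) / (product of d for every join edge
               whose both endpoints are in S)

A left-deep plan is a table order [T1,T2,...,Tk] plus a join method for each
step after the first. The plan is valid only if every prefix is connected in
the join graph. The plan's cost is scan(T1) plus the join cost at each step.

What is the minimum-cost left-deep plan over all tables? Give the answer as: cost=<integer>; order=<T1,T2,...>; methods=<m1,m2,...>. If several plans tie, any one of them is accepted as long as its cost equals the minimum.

Selinger DP (subsets sized 1..n):
  {C}: scan cost=150, card=150
  {B}: scan cost=300, card=300
  {A}: scan cost=250, card=250
  {BC}: card=600; try (B,nl_idx)→2100, (C,hash)→3000, (B,merge)→4500, (C,merge)→4650, (B,hash)→5700, (B,nl)→45150 …(+1); best=2100 via (B,nl_idx)
  {AB}: card=7500; try (A,hash)→4600, (B,merge)→5500, (A,merge)→5550, (B,hash)→5900, (B,nl_idx)→10000, (B,nl)→75250 …(+1); best=4600 via (A,hash)
  {ABC}: card=15000; try (A,hash)→6700, (A,merge)→10950, (C,hash)→14500, (C,merge)→110950, (A,nl)→152100, (C,nl)→1129600; best=6700 via (A,hash)

cost=6700; order=C,B,A; methods=nl_idx,hash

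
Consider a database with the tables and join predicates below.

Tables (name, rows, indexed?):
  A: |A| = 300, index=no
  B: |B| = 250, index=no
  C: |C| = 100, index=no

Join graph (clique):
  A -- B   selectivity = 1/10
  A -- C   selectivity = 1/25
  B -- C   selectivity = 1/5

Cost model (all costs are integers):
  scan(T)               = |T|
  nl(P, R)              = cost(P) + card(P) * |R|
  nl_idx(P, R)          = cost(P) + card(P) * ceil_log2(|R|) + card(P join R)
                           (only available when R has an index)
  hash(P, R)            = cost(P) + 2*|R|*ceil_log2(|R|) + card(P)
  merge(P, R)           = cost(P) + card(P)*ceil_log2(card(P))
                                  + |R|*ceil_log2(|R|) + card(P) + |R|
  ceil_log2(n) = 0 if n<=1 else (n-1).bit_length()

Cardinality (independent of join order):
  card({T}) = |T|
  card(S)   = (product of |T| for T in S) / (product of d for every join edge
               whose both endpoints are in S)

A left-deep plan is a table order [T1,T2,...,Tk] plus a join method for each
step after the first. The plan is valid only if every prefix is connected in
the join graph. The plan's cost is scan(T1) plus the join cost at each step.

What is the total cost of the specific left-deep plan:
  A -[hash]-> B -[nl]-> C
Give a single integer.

step 1: scan A: cost=300, card=300
step 2: join B via hash
    card(P join B) = 300*250/(10) = 7500
    cost = 300 + 2*250*8 + 300 = 4600
step 3: join C via nl
    card(P join C) = 7500*100/(25*5) = 6000
    cost = 4600 + 7500*100 = 754600

754600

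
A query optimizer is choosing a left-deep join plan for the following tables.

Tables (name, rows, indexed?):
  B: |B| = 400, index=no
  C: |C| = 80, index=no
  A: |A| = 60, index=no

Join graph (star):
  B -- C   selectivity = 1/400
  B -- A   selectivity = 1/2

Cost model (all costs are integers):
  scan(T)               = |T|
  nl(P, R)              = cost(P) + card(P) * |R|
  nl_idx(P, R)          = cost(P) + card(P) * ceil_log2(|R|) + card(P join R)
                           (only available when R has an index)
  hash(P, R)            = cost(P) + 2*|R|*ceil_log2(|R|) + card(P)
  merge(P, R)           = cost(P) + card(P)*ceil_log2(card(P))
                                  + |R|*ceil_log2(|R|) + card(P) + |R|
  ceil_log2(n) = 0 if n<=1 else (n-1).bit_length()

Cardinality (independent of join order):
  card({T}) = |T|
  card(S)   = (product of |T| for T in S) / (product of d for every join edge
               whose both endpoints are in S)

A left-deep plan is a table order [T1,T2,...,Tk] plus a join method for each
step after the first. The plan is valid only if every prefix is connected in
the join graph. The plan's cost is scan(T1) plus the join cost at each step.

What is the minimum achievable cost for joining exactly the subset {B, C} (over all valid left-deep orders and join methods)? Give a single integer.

Selinger DP over subsets of {B,C}:
  {B}: scan cost=400, card=400
  {C}: scan cost=80, card=80
  {BC}: card=80; try (C,hash)→1920, (B,merge)→4720, (C,merge)→5040, (B,hash)→7360, (B,nl)→32080, (C,nl)→32400; best=1920 via (C,hash)

1920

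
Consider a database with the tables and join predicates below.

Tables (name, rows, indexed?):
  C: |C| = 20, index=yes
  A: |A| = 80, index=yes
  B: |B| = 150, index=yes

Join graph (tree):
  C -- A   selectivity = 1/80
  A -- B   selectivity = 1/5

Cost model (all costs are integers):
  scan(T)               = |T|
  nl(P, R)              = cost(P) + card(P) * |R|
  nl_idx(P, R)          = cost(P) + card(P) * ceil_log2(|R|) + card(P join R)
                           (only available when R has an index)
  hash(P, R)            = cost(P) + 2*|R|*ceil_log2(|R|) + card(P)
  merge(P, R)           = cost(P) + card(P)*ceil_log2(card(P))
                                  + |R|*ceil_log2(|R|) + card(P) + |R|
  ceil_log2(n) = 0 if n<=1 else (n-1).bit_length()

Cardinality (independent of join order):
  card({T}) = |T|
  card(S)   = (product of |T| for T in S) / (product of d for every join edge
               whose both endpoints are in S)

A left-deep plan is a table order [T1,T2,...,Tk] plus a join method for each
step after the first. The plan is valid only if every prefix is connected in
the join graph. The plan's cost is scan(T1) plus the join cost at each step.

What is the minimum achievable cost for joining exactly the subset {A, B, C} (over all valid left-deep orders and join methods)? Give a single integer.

940

Selinger DP over subsets of {A,B,C}:
  {C}: scan cost=20, card=20
  {A}: scan cost=80, card=80
  {B}: scan cost=150, card=150
  {AC}: card=20; try (A,nl_idx)→180, (C,hash)→360, (C,nl_idx)→500, (A,merge)→780, (C,merge)→840, (A,hash)→1160 …(+2); best=180 via (A,nl_idx)
  {AB}: card=2400; try (A,hash)→1420, (B,merge)→2070, (A,merge)→2140, (B,hash)→2560, (B,nl_idx)→3120, (A,nl_idx)→3600 …(+2); best=1420 via (A,hash)
  {ABC}: card=600; try (B,nl_idx)→940, (B,merge)→1650, (B,hash)→2600, (B,nl)→3180, (C,hash)→4020, (C,nl_idx)→14020 …(+2); best=940 via (B,nl_idx)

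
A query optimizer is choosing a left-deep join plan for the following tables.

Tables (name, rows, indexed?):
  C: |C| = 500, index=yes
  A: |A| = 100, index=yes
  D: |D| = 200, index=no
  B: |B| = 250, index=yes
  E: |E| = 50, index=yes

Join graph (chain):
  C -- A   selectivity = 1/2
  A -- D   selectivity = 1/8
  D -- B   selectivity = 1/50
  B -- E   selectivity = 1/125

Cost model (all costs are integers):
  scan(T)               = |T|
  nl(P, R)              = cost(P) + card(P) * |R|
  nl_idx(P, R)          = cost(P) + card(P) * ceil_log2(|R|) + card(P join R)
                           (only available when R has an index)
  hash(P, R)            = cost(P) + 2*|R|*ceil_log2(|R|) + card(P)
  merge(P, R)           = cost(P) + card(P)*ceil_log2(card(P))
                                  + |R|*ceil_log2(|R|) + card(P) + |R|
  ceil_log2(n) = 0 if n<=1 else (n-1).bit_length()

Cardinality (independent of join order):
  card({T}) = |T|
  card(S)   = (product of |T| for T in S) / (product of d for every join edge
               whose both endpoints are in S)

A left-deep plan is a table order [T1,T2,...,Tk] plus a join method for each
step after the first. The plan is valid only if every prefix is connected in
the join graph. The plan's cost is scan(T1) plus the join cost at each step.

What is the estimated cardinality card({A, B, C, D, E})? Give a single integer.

Tables in S: A(100), B(250), C(500), D(200), E(50)
Edges inside S: C-A(d=2), A-D(d=8), D-B(d=50), B-E(d=125)
numerator = 100 * 250 * 500 * 200 * 50 = 125000000000
denominator = 2 * 8 * 50 * 125 = 100000
card(S) = 125000000000 / 100000 = 1250000

1250000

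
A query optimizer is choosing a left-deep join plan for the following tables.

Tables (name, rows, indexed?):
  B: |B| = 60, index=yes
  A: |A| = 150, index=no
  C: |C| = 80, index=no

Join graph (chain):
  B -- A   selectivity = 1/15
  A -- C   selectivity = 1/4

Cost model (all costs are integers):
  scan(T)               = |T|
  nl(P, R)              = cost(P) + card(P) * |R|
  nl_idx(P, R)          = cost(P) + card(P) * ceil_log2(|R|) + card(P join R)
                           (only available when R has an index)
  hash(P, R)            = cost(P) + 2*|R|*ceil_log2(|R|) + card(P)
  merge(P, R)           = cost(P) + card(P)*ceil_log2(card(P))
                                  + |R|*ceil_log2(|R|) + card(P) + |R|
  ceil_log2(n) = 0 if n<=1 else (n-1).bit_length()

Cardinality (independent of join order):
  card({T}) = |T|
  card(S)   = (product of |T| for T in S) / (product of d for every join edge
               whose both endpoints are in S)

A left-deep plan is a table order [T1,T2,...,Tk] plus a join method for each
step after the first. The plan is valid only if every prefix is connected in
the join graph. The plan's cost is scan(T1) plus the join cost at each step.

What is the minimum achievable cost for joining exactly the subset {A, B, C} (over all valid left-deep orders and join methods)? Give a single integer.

2740

Selinger DP over subsets of {A,B,C}:
  {B}: scan cost=60, card=60
  {A}: scan cost=150, card=150
  {C}: scan cost=80, card=80
  {AB}: card=600; try (B,hash)→1020, (B,nl_idx)→1650, (A,merge)→1830, (B,merge)→1920, (A,hash)→2520, (A,nl)→9060 …(+1); best=1020 via (B,hash)
  {AC}: card=3000; try (C,hash)→1420, (A,merge)→2070, (C,merge)→2140, (A,hash)→2560, (A,nl)→12080, (C,nl)→12150; best=1420 via (C,hash)
  {ABC}: card=12000; try (C,hash)→2740, (B,hash)→5140, (C,merge)→8260, (B,nl_idx)→31420, (B,merge)→40840, (C,nl)→49020 …(+1); best=2740 via (C,hash)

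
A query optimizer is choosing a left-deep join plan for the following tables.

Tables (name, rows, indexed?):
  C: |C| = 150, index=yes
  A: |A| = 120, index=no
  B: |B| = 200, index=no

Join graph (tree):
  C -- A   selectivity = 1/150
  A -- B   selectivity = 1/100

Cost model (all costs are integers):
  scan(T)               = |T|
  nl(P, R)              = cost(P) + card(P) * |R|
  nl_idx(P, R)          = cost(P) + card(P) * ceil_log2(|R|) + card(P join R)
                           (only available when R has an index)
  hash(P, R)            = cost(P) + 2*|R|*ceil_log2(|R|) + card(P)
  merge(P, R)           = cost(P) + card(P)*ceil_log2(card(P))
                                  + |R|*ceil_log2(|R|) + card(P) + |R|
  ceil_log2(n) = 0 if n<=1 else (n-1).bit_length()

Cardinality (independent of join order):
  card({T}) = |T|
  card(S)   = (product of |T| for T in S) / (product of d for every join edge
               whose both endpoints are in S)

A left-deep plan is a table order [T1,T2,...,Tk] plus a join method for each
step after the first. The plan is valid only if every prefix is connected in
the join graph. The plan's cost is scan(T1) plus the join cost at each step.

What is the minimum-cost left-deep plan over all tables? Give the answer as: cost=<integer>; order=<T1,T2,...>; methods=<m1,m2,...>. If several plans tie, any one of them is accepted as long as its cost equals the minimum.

Selinger DP (subsets sized 1..n):
  {C}: scan cost=150, card=150
  {A}: scan cost=120, card=120
  {B}: scan cost=200, card=200
  {AC}: card=120; try (C,nl_idx)→1200, (A,hash)→1980, (C,merge)→2430, (A,merge)→2460, (C,hash)→2640, (C,nl)→18120 …(+1); best=1200 via (C,nl_idx)
  {AB}: card=240; try (A,hash)→2080, (B,merge)→2880, (A,merge)→2960, (B,hash)→3440, (B,nl)→24120, (A,nl)→24200; best=2080 via (A,hash)
  {ABC}: card=240; try (B,merge)→3960, (C,nl_idx)→4240, (B,hash)→4520, (C,hash)→4720, (C,merge)→5590, (B,nl)→25200 …(+1); best=3960 via (B,merge)

cost=3960; order=A,C,B; methods=nl_idx,merge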